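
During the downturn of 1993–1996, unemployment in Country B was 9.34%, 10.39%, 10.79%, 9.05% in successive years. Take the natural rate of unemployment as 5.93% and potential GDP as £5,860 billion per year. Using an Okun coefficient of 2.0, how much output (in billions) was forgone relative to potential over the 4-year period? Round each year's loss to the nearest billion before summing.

£1,859 billion

Year 1993: gap = -2.0 × (9.34 - 5.93) = -6.82%, loss ≈ 5860 × 6.82/100 ≈ 400.
Year 1994: gap = -2.0 × (10.39 - 5.93) = -8.92%, loss ≈ 5860 × 8.92/100 ≈ 523.
Year 1995: gap = -2.0 × (10.79 - 5.93) = -9.72%, loss ≈ 5860 × 9.72/100 ≈ 570.
Year 1996: gap = -2.0 × (9.05 - 5.93) = -6.24%, loss ≈ 5860 × 6.24/100 ≈ 366.
Total lost output = 400 + 523 + 570 + 366 = 1859 billion.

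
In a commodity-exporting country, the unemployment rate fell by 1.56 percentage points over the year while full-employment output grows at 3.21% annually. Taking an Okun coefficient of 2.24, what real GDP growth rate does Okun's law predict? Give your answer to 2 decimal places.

Growth-rate Okun's law: g_Y = g_Y* - β × Δu.
g_Y = 3.21 - 2.24 × (-1.56) = 3.21 + 3.4944 = 6.7044%, i.e. 6.70% to 2 d.p.

6.70%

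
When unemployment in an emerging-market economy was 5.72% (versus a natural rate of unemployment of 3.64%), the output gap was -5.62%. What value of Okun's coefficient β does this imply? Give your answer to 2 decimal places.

Okun's law: output gap = -β × (u - u*).
-5.62 = -β × (5.72 - 3.64) = -β × 2.08, so β = 5.62/2.08 = 2.70.

β ≈ 2.70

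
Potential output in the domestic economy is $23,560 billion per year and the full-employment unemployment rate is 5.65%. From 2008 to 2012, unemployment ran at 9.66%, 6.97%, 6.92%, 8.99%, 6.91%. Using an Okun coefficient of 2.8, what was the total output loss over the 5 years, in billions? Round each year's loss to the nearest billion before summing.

Year 2008: gap = -2.8 × (9.66 - 5.65) = -11.228%, loss ≈ 23560 × 11.228/100 ≈ 2645.
Year 2009: gap = -2.8 × (6.97 - 5.65) = -3.696%, loss ≈ 23560 × 3.696/100 ≈ 871.
Year 2010: gap = -2.8 × (6.92 - 5.65) = -3.556%, loss ≈ 23560 × 3.556/100 ≈ 838.
Year 2011: gap = -2.8 × (8.99 - 5.65) = -9.352%, loss ≈ 23560 × 9.352/100 ≈ 2203.
Year 2012: gap = -2.8 × (6.91 - 5.65) = -3.528%, loss ≈ 23560 × 3.528/100 ≈ 831.
Total lost output = 2645 + 871 + 838 + 2203 + 831 = 7388 billion.

$7,388 billion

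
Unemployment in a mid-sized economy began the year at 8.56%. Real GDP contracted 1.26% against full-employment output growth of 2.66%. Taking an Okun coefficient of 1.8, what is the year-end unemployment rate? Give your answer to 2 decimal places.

Growth-rate Okun's law: g_Y = g_Y* - β × Δu, so Δu = (g_Y* - g_Y)/β.
Δu = (2.66 + 1.26)/1.8 = 3.92/1.8 = 2.18 percentage points.
Year-end unemployment = 8.56 + 2.18 = 10.74%.

10.74%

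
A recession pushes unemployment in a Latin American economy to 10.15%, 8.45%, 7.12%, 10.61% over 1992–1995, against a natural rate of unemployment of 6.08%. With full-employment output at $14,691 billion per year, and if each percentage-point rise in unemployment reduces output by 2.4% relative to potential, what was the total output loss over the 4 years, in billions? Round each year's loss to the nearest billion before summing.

$4,235 billion

Year 1992: gap = -2.4 × (10.15 - 6.08) = -9.768%, loss ≈ 14691 × 9.768/100 ≈ 1435.
Year 1993: gap = -2.4 × (8.45 - 6.08) = -5.688%, loss ≈ 14691 × 5.688/100 ≈ 836.
Year 1994: gap = -2.4 × (7.12 - 6.08) = -2.496%, loss ≈ 14691 × 2.496/100 ≈ 367.
Year 1995: gap = -2.4 × (10.61 - 6.08) = -10.872%, loss ≈ 14691 × 10.872/100 ≈ 1597.
Total lost output = 1435 + 836 + 367 + 1597 = 4235 billion.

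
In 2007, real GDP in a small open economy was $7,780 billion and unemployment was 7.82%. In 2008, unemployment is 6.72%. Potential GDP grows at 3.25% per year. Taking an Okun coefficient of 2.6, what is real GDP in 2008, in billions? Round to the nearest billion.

$8,255 billion

Δu = 6.72 - 7.82 = -1.1 points.
Okun's law (growth form): g_Y = g_Y* - β × Δu = 3.25 - 2.6 × (-1.10) = 3.25 + 2.86 = 6.11%.
Real GDP in the next year = 7780 × (1 + 6.11/100) = 7780 × 1.0611 ≈ 8255 billion.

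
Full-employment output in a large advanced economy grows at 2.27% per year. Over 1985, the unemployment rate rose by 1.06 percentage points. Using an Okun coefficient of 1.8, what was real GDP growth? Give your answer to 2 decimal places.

0.36%

Growth-rate Okun's law: g_Y = g_Y* - β × Δu.
g_Y = 2.27 - 1.8 × (1.06) = 2.27 - 1.908 = 0.362%, i.e. 0.36% to 2 d.p.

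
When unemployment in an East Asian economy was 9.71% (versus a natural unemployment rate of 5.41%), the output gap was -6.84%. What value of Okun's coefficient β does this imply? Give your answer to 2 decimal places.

Okun's law: output gap = -β × (u - u*).
-6.84 = -β × (9.71 - 5.41) = -β × 4.3, so β = 6.84/4.3 = 1.59.

β ≈ 1.59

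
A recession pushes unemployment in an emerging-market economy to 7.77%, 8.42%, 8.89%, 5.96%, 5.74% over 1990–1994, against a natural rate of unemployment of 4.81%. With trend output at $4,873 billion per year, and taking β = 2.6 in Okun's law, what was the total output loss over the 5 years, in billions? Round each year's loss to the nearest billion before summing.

$1,613 billion

Year 1990: gap = -2.6 × (7.77 - 4.81) = -7.696%, loss ≈ 4873 × 7.696/100 ≈ 375.
Year 1991: gap = -2.6 × (8.42 - 4.81) = -9.386%, loss ≈ 4873 × 9.386/100 ≈ 457.
Year 1992: gap = -2.6 × (8.89 - 4.81) = -10.608%, loss ≈ 4873 × 10.608/100 ≈ 517.
Year 1993: gap = -2.6 × (5.96 - 4.81) = -2.99%, loss ≈ 4873 × 2.99/100 ≈ 146.
Year 1994: gap = -2.6 × (5.74 - 4.81) = -2.418%, loss ≈ 4873 × 2.418/100 ≈ 118.
Total lost output = 375 + 457 + 517 + 146 + 118 = 1613 billion.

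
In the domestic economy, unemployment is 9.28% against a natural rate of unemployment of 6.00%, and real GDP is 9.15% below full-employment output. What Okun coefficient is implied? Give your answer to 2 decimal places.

β ≈ 2.79

Okun's law: output gap = -β × (u - u*).
-9.15 = -β × (9.28 - 6) = -β × 3.28, so β = 9.15/3.28 = 2.79.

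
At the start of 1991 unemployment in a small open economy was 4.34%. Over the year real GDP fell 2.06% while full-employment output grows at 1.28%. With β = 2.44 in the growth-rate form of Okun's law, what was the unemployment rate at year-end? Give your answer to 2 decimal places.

5.71%

Growth-rate Okun's law: g_Y = g_Y* - β × Δu, so Δu = (g_Y* - g_Y)/β.
Δu = (1.28 + 2.06)/2.44 = 3.34/2.44 = 1.37 percentage points.
Year-end unemployment = 4.34 + 1.37 = 5.71%.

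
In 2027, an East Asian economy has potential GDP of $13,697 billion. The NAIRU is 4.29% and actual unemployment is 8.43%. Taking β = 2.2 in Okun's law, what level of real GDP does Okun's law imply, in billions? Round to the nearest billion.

$12,449 billion

Unemployment gap = 8.43 - 4.29 = 4.14 points, so the output gap is -2.2 × 4.14 = -9.108%.
Actual GDP = 13697 × (1 - 9.108/100) = 13697 × 0.90892 ≈ 12449 billion.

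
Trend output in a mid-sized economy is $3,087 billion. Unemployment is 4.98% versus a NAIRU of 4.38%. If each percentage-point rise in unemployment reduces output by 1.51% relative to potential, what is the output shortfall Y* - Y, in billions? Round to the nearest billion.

Output gap = -1.51 × (4.98 - 4.38) = -1.51 × 0.6 = -0.906%.
Actual GDP ≈ 3087 × 0.99094 ≈ 3059 billion, so the shortfall is 3087 - 3059 = 28 billion.

$28 billion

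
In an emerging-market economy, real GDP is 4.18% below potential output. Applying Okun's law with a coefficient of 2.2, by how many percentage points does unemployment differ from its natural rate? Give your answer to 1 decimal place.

1.9 percentage points

Okun's law: output gap = -β × (u - u*), so u - u* = -(output gap)/β.
u - u* = -(-4.18)/2.2 = 1.9 percentage points.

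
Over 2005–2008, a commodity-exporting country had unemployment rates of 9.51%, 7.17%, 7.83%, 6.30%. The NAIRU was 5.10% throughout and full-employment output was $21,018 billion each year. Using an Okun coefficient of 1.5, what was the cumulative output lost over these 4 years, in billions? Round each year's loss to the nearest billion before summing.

$3,282 billion

Year 2005: gap = -1.5 × (9.51 - 5.1) = -6.615%, loss ≈ 21018 × 6.615/100 ≈ 1390.
Year 2006: gap = -1.5 × (7.17 - 5.1) = -3.105%, loss ≈ 21018 × 3.105/100 ≈ 653.
Year 2007: gap = -1.5 × (7.83 - 5.1) = -4.095%, loss ≈ 21018 × 4.095/100 ≈ 861.
Year 2008: gap = -1.5 × (6.3 - 5.1) = -1.8%, loss ≈ 21018 × 1.8/100 ≈ 378.
Total lost output = 1390 + 653 + 861 + 378 = 3282 billion.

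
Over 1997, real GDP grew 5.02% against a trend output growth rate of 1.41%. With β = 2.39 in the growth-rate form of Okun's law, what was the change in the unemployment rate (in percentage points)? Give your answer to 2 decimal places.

-1.51 percentage points

Growth-rate Okun's law: g_Y = g_Y* - β × Δu, so Δu = (g_Y* - g_Y)/β.
Δu = (1.41 - 5.02)/2.39 = -3.61/2.39 = -1.51 percentage points.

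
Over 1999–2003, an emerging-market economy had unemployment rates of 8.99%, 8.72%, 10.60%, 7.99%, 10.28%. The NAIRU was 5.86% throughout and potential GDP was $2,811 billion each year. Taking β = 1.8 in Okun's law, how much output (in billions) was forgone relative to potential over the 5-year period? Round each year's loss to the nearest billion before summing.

Year 1999: gap = -1.8 × (8.99 - 5.86) = -5.634%, loss ≈ 2811 × 5.634/100 ≈ 158.
Year 2000: gap = -1.8 × (8.72 - 5.86) = -5.148%, loss ≈ 2811 × 5.148/100 ≈ 145.
Year 2001: gap = -1.8 × (10.6 - 5.86) = -8.532%, loss ≈ 2811 × 8.532/100 ≈ 240.
Year 2002: gap = -1.8 × (7.99 - 5.86) = -3.834%, loss ≈ 2811 × 3.834/100 ≈ 108.
Year 2003: gap = -1.8 × (10.28 - 5.86) = -7.956%, loss ≈ 2811 × 7.956/100 ≈ 224.
Total lost output = 158 + 145 + 240 + 108 + 224 = 875 billion.

$875 billion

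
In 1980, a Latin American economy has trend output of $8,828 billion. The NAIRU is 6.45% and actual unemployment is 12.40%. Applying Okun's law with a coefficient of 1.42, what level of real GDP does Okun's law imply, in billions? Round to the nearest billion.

Unemployment gap = 12.4 - 6.45 = 5.95 points, so the output gap is -1.42 × 5.95 = -8.449%.
Actual GDP = 8828 × (1 - 8.449/100) = 8828 × 0.91551 ≈ 8082 billion.

$8,082 billion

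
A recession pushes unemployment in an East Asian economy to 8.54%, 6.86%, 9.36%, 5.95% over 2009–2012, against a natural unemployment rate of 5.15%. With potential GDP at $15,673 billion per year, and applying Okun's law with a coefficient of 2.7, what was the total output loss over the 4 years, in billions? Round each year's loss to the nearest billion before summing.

$4,280 billion

Year 2009: gap = -2.7 × (8.54 - 5.15) = -9.153%, loss ≈ 15673 × 9.153/100 ≈ 1435.
Year 2010: gap = -2.7 × (6.86 - 5.15) = -4.617%, loss ≈ 15673 × 4.617/100 ≈ 724.
Year 2011: gap = -2.7 × (9.36 - 5.15) = -11.367%, loss ≈ 15673 × 11.367/100 ≈ 1782.
Year 2012: gap = -2.7 × (5.95 - 5.15) = -2.16%, loss ≈ 15673 × 2.16/100 ≈ 339.
Total lost output = 1435 + 724 + 1782 + 339 = 4280 billion.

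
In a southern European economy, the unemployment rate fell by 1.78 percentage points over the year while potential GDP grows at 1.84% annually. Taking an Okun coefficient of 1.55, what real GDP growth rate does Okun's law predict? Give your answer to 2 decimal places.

Growth-rate Okun's law: g_Y = g_Y* - β × Δu.
g_Y = 1.84 - 1.55 × (-1.78) = 1.84 + 2.759 = 4.599%, i.e. 4.60% to 2 d.p.

4.60%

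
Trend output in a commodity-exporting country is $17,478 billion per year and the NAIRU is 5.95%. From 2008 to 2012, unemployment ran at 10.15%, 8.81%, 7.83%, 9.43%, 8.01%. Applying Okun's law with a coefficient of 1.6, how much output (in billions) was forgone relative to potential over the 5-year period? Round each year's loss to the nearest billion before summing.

$4,050 billion

Year 2008: gap = -1.6 × (10.15 - 5.95) = -6.72%, loss ≈ 17478 × 6.72/100 ≈ 1175.
Year 2009: gap = -1.6 × (8.81 - 5.95) = -4.576%, loss ≈ 17478 × 4.576/100 ≈ 800.
Year 2010: gap = -1.6 × (7.83 - 5.95) = -3.008%, loss ≈ 17478 × 3.008/100 ≈ 526.
Year 2011: gap = -1.6 × (9.43 - 5.95) = -5.568%, loss ≈ 17478 × 5.568/100 ≈ 973.
Year 2012: gap = -1.6 × (8.01 - 5.95) = -3.296%, loss ≈ 17478 × 3.296/100 ≈ 576.
Total lost output = 1175 + 800 + 526 + 973 + 576 = 4050 billion.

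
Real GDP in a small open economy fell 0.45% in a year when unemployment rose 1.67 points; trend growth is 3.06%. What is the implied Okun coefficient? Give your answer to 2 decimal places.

β ≈ 2.10

Growth form: g_Y = g_Y* - β × Δu, so β = (g_Y* - g_Y)/Δu.
β = (3.06 + 0.45)/1.67 = 3.51/1.67 = 2.10.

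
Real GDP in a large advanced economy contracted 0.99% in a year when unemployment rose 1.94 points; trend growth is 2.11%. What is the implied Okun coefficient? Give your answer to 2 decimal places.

β ≈ 1.60

Growth form: g_Y = g_Y* - β × Δu, so β = (g_Y* - g_Y)/Δu.
β = (2.11 + 0.99)/1.94 = 3.1/1.94 = 1.60.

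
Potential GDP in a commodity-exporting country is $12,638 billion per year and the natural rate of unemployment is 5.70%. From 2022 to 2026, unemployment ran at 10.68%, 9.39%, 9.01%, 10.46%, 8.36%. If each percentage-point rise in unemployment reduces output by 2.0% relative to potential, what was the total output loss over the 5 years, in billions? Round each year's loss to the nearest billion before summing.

Year 2022: gap = -2.0 × (10.68 - 5.7) = -9.96%, loss ≈ 12638 × 9.96/100 ≈ 1259.
Year 2023: gap = -2.0 × (9.39 - 5.7) = -7.38%, loss ≈ 12638 × 7.38/100 ≈ 933.
Year 2024: gap = -2.0 × (9.01 - 5.7) = -6.62%, loss ≈ 12638 × 6.62/100 ≈ 837.
Year 2025: gap = -2.0 × (10.46 - 5.7) = -9.52%, loss ≈ 12638 × 9.52/100 ≈ 1203.
Year 2026: gap = -2.0 × (8.36 - 5.7) = -5.32%, loss ≈ 12638 × 5.32/100 ≈ 672.
Total lost output = 1259 + 933 + 837 + 1203 + 672 = 4904 billion.

$4,904 billion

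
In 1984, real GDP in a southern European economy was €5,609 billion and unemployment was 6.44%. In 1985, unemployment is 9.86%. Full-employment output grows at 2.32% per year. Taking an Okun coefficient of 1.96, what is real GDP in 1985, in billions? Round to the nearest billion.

Δu = 9.86 - 6.44 = 3.42 points.
Okun's law (growth form): g_Y = g_Y* - β × Δu = 2.32 - 1.96 × (3.42) = 2.32 - 6.7032 = -4.3832%.
Real GDP in the next year = 5609 × (1 - 4.3832/100) = 5609 × 0.956168 ≈ 5363 billion.

€5,363 billion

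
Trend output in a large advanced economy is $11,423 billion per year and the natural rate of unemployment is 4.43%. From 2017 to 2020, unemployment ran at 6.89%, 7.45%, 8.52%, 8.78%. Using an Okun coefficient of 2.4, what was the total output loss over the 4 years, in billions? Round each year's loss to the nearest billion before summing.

Year 2017: gap = -2.4 × (6.89 - 4.43) = -5.904%, loss ≈ 11423 × 5.904/100 ≈ 674.
Year 2018: gap = -2.4 × (7.45 - 4.43) = -7.248%, loss ≈ 11423 × 7.248/100 ≈ 828.
Year 2019: gap = -2.4 × (8.52 - 4.43) = -9.816%, loss ≈ 11423 × 9.816/100 ≈ 1121.
Year 2020: gap = -2.4 × (8.78 - 4.43) = -10.44%, loss ≈ 11423 × 10.44/100 ≈ 1193.
Total lost output = 674 + 828 + 1121 + 1193 = 3816 billion.

$3,816 billion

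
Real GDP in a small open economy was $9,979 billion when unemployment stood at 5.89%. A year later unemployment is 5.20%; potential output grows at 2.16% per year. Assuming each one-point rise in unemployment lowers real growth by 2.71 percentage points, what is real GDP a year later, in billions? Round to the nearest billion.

Δu = 5.2 - 5.89 = -0.69 points.
Okun's law (growth form): g_Y = g_Y* - β × Δu = 2.16 - 2.71 × (-0.69) = 2.16 + 1.8699 = 4.0299%.
Real GDP in the next year = 9979 × (1 + 4.0299/100) = 9979 × 1.040299 ≈ 10381 billion.

$10,381 billion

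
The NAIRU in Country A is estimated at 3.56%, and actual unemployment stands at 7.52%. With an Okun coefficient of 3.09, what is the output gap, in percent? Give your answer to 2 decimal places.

The unemployment gap is 7.52 - 3.56 = 3.96 percentage points.
Okun's law gives an output gap of -3.09 × 3.96 = -12.2364%, i.e. 12.24% below potential.

-12.24%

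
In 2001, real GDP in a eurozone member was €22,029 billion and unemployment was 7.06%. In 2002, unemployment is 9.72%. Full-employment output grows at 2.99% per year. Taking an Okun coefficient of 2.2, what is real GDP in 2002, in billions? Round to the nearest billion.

€21,399 billion

Δu = 9.72 - 7.06 = 2.66 points.
Okun's law (growth form): g_Y = g_Y* - β × Δu = 2.99 - 2.2 × (2.66) = 2.99 - 5.852 = -2.862%.
Real GDP in the next year = 22029 × (1 - 2.862/100) = 22029 × 0.97138 ≈ 21399 billion.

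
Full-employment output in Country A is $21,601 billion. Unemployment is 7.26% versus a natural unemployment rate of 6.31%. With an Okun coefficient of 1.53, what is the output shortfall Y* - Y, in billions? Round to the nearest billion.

Output gap = -1.53 × (7.26 - 6.31) = -1.53 × 0.95 = -1.4535%.
Actual GDP ≈ 21601 × 0.985465 ≈ 21287 billion, so the shortfall is 21601 - 21287 = 314 billion.

$314 billion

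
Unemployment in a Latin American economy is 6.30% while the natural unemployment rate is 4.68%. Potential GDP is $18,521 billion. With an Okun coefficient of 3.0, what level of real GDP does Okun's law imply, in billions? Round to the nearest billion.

$17,621 billion

Unemployment gap = 6.3 - 4.68 = 1.62 points, so the output gap is -3 × 1.62 = -4.86%.
Actual GDP = 18521 × (1 - 4.86/100) = 18521 × 0.9514 ≈ 17621 billion.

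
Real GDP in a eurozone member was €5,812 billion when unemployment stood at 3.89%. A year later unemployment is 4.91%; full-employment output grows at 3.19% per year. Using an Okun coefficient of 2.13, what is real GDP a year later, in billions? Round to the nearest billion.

Δu = 4.91 - 3.89 = 1.02 points.
Okun's law (growth form): g_Y = g_Y* - β × Δu = 3.19 - 2.13 × (1.02) = 3.19 - 2.1726 = 1.0174%.
Real GDP in the next year = 5812 × (1 + 1.0174/100) = 5812 × 1.010174 ≈ 5871 billion.

€5,871 billion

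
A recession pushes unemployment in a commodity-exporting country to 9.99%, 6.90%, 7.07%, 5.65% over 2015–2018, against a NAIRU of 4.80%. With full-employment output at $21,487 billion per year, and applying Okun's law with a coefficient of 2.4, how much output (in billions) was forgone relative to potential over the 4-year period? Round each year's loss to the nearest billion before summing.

Year 2015: gap = -2.4 × (9.99 - 4.8) = -12.456%, loss ≈ 21487 × 12.456/100 ≈ 2676.
Year 2016: gap = -2.4 × (6.9 - 4.8) = -5.04%, loss ≈ 21487 × 5.04/100 ≈ 1083.
Year 2017: gap = -2.4 × (7.07 - 4.8) = -5.448%, loss ≈ 21487 × 5.448/100 ≈ 1171.
Year 2018: gap = -2.4 × (5.65 - 4.8) = -2.04%, loss ≈ 21487 × 2.04/100 ≈ 438.
Total lost output = 2676 + 1083 + 1171 + 438 = 5368 billion.

$5,368 billion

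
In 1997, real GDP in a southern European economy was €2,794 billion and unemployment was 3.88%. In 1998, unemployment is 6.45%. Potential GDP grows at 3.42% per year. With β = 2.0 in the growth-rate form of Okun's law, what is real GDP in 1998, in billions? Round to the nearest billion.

€2,746 billion

Δu = 6.45 - 3.88 = 2.57 points.
Okun's law (growth form): g_Y = g_Y* - β × Δu = 3.42 - 2.0 × (2.57) = 3.42 - 5.14 = -1.72%.
Real GDP in the next year = 2794 × (1 - 1.72/100) = 2794 × 0.9828 ≈ 2746 billion.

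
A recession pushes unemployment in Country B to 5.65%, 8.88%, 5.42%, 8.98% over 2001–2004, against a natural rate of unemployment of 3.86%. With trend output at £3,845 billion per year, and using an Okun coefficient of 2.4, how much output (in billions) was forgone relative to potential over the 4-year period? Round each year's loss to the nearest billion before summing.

Year 2001: gap = -2.4 × (5.65 - 3.86) = -4.296%, loss ≈ 3845 × 4.296/100 ≈ 165.
Year 2002: gap = -2.4 × (8.88 - 3.86) = -12.048%, loss ≈ 3845 × 12.048/100 ≈ 463.
Year 2003: gap = -2.4 × (5.42 - 3.86) = -3.744%, loss ≈ 3845 × 3.744/100 ≈ 144.
Year 2004: gap = -2.4 × (8.98 - 3.86) = -12.288%, loss ≈ 3845 × 12.288/100 ≈ 472.
Total lost output = 165 + 463 + 144 + 472 = 1244 billion.

£1,244 billion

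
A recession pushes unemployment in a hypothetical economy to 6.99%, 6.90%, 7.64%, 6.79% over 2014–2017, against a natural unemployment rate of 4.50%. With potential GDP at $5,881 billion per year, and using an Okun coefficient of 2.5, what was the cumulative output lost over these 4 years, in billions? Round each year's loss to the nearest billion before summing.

$1,518 billion

Year 2014: gap = -2.5 × (6.99 - 4.5) = -6.225%, loss ≈ 5881 × 6.225/100 ≈ 366.
Year 2015: gap = -2.5 × (6.9 - 4.5) = -6%, loss ≈ 5881 × 6/100 ≈ 353.
Year 2016: gap = -2.5 × (7.64 - 4.5) = -7.85%, loss ≈ 5881 × 7.85/100 ≈ 462.
Year 2017: gap = -2.5 × (6.79 - 4.5) = -5.725%, loss ≈ 5881 × 5.725/100 ≈ 337.
Total lost output = 366 + 353 + 462 + 337 = 1518 billion.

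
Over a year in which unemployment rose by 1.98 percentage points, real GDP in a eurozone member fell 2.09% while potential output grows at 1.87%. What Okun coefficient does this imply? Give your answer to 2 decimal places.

Growth form: g_Y = g_Y* - β × Δu, so β = (g_Y* - g_Y)/Δu.
β = (1.87 + 2.09)/1.98 = 3.96/1.98 = 2.00.

β ≈ 2.00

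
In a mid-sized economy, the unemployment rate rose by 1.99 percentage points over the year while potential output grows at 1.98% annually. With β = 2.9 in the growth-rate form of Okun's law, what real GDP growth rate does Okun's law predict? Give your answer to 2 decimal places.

-3.79%

Growth-rate Okun's law: g_Y = g_Y* - β × Δu.
g_Y = 1.98 - 2.9 × (1.99) = 1.98 - 5.771 = -3.791%, i.e. -3.79% to 2 d.p.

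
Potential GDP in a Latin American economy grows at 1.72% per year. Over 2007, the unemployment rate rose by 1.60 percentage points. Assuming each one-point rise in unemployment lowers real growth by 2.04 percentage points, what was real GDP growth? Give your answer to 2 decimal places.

Growth-rate Okun's law: g_Y = g_Y* - β × Δu.
g_Y = 1.72 - 2.04 × (1.60) = 1.72 - 3.264 = -1.544%, i.e. -1.54% to 2 d.p.

-1.54%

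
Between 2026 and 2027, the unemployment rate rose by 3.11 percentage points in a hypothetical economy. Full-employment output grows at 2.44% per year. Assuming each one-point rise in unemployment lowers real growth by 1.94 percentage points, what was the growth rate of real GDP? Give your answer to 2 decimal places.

Growth-rate Okun's law: g_Y = g_Y* - β × Δu.
g_Y = 2.44 - 1.94 × (3.11) = 2.44 - 6.0334 = -3.5934%, i.e. -3.59% to 2 d.p.

-3.59%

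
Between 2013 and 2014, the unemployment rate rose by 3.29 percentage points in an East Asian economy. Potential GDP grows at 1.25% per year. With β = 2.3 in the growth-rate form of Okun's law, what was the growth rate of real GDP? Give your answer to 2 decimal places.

Growth-rate Okun's law: g_Y = g_Y* - β × Δu.
g_Y = 1.25 - 2.3 × (3.29) = 1.25 - 7.567 = -6.317%, i.e. -6.32% to 2 d.p.

-6.32%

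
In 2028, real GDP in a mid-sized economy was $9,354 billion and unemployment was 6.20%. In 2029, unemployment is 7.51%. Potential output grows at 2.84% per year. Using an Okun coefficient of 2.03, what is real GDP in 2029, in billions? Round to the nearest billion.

Δu = 7.51 - 6.2 = 1.31 points.
Okun's law (growth form): g_Y = g_Y* - β × Δu = 2.84 - 2.03 × (1.31) = 2.84 - 2.6593 = 0.1807%.
Real GDP in the next year = 9354 × (1 + 0.1807/100) = 9354 × 1.001807 ≈ 9371 billion.

$9,371 billion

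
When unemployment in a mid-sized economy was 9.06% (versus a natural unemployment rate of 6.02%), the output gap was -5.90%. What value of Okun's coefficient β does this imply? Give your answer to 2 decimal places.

β ≈ 1.94

Okun's law: output gap = -β × (u - u*).
-5.90 = -β × (9.06 - 6.02) = -β × 3.04, so β = 5.9/3.04 = 1.94.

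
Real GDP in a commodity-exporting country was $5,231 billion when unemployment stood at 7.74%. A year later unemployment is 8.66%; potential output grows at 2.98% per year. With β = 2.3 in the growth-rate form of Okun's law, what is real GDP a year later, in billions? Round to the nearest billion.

$5,276 billion

Δu = 8.66 - 7.74 = 0.92 points.
Okun's law (growth form): g_Y = g_Y* - β × Δu = 2.98 - 2.3 × (0.92) = 2.98 - 2.116 = 0.864%.
Real GDP in the next year = 5231 × (1 + 0.864/100) = 5231 × 1.00864 ≈ 5276 billion.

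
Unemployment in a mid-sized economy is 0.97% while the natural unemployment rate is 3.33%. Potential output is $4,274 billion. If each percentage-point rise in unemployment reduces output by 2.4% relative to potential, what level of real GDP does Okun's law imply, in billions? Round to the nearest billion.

Unemployment gap = 0.97 - 3.33 = -2.36 points, so the output gap is -2.4 × (-2.36) = 5.664%.
Actual GDP = 4274 × (1 + 5.664/100) = 4274 × 1.05664 ≈ 4516 billion.

$4,516 billion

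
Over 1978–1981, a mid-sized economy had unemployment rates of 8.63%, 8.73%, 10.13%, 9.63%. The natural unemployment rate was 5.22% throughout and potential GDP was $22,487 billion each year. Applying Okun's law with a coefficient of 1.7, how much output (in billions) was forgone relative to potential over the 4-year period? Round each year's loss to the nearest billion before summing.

$6,209 billion

Year 1978: gap = -1.7 × (8.63 - 5.22) = -5.797%, loss ≈ 22487 × 5.797/100 ≈ 1304.
Year 1979: gap = -1.7 × (8.73 - 5.22) = -5.967%, loss ≈ 22487 × 5.967/100 ≈ 1342.
Year 1980: gap = -1.7 × (10.13 - 5.22) = -8.347%, loss ≈ 22487 × 8.347/100 ≈ 1877.
Year 1981: gap = -1.7 × (9.63 - 5.22) = -7.497%, loss ≈ 22487 × 7.497/100 ≈ 1686.
Total lost output = 1304 + 1342 + 1877 + 1686 = 6209 billion.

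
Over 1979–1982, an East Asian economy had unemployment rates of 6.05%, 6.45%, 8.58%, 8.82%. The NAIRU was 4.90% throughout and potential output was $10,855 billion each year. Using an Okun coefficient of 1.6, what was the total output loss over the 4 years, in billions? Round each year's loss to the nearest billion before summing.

Year 1979: gap = -1.6 × (6.05 - 4.9) = -1.84%, loss ≈ 10855 × 1.84/100 ≈ 200.
Year 1980: gap = -1.6 × (6.45 - 4.9) = -2.48%, loss ≈ 10855 × 2.48/100 ≈ 269.
Year 1981: gap = -1.6 × (8.58 - 4.9) = -5.888%, loss ≈ 10855 × 5.888/100 ≈ 639.
Year 1982: gap = -1.6 × (8.82 - 4.9) = -6.272%, loss ≈ 10855 × 6.272/100 ≈ 681.
Total lost output = 200 + 269 + 639 + 681 = 1789 billion.

$1,789 billion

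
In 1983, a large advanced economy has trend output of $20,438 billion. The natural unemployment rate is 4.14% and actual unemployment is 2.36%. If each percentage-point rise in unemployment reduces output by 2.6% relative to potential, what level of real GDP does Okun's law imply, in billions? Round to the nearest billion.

$21,384 billion

Unemployment gap = 2.36 - 4.14 = -1.78 points, so the output gap is -2.6 × (-1.78) = 4.628%.
Actual GDP = 20438 × (1 + 4.628/100) = 20438 × 1.04628 ≈ 21384 billion.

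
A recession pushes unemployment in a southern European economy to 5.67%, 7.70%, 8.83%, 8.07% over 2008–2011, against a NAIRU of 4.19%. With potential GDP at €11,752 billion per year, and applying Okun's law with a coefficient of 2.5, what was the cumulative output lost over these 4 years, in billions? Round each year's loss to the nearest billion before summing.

€3,969 billion

Year 2008: gap = -2.5 × (5.67 - 4.19) = -3.7%, loss ≈ 11752 × 3.7/100 ≈ 435.
Year 2009: gap = -2.5 × (7.7 - 4.19) = -8.775%, loss ≈ 11752 × 8.775/100 ≈ 1031.
Year 2010: gap = -2.5 × (8.83 - 4.19) = -11.6%, loss ≈ 11752 × 11.6/100 ≈ 1363.
Year 2011: gap = -2.5 × (8.07 - 4.19) = -9.7%, loss ≈ 11752 × 9.7/100 ≈ 1140.
Total lost output = 435 + 1031 + 1363 + 1140 = 3969 billion.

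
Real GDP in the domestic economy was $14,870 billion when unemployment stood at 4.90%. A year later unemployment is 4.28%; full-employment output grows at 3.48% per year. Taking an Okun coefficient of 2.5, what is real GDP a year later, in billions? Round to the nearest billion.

Δu = 4.28 - 4.9 = -0.62 points.
Okun's law (growth form): g_Y = g_Y* - β × Δu = 3.48 - 2.5 × (-0.62) = 3.48 + 1.55 = 5.03%.
Real GDP in the next year = 14870 × (1 + 5.03/100) = 14870 × 1.0503 ≈ 15618 billion.

$15,618 billion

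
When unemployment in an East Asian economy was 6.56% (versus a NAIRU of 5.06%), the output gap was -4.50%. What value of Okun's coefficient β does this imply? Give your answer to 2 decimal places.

Okun's law: output gap = -β × (u - u*).
-4.50 = -β × (6.56 - 5.06) = -β × 1.5, so β = 4.5/1.5 = 3.00.

β ≈ 3.00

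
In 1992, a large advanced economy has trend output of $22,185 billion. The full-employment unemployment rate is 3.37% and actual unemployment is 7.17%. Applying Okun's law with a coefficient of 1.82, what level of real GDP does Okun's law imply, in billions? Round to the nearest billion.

Unemployment gap = 7.17 - 3.37 = 3.8 points, so the output gap is -1.82 × 3.8 = -6.916%.
Actual GDP = 22185 × (1 - 6.916/100) = 22185 × 0.93084 ≈ 20651 billion.

$20,651 billion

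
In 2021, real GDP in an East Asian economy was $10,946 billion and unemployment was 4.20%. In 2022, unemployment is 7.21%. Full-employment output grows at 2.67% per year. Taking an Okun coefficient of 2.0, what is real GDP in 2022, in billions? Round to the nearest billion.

Δu = 7.21 - 4.2 = 3.01 points.
Okun's law (growth form): g_Y = g_Y* - β × Δu = 2.67 - 2.0 × (3.01) = 2.67 - 6.02 = -3.35%.
Real GDP in the next year = 10946 × (1 - 3.35/100) = 10946 × 0.9665 ≈ 10579 billion.

$10,579 billion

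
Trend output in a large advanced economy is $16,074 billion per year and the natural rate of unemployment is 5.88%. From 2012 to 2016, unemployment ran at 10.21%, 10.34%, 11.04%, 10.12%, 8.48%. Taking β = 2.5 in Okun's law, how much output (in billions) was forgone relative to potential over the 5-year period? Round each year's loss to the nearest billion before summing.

$8,355 billion

Year 2012: gap = -2.5 × (10.21 - 5.88) = -10.825%, loss ≈ 16074 × 10.825/100 ≈ 1740.
Year 2013: gap = -2.5 × (10.34 - 5.88) = -11.15%, loss ≈ 16074 × 11.15/100 ≈ 1792.
Year 2014: gap = -2.5 × (11.04 - 5.88) = -12.9%, loss ≈ 16074 × 12.9/100 ≈ 2074.
Year 2015: gap = -2.5 × (10.12 - 5.88) = -10.6%, loss ≈ 16074 × 10.6/100 ≈ 1704.
Year 2016: gap = -2.5 × (8.48 - 5.88) = -6.5%, loss ≈ 16074 × 6.5/100 ≈ 1045.
Total lost output = 1740 + 1792 + 2074 + 1704 + 1045 = 8355 billion.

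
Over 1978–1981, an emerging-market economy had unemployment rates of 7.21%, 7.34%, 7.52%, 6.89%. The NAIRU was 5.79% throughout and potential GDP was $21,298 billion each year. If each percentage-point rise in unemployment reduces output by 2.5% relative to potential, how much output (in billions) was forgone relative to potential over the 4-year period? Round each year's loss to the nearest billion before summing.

Year 1978: gap = -2.5 × (7.21 - 5.79) = -3.55%, loss ≈ 21298 × 3.55/100 ≈ 756.
Year 1979: gap = -2.5 × (7.34 - 5.79) = -3.875%, loss ≈ 21298 × 3.875/100 ≈ 825.
Year 1980: gap = -2.5 × (7.52 - 5.79) = -4.325%, loss ≈ 21298 × 4.325/100 ≈ 921.
Year 1981: gap = -2.5 × (6.89 - 5.79) = -2.75%, loss ≈ 21298 × 2.75/100 ≈ 586.
Total lost output = 756 + 825 + 921 + 586 = 3088 billion.

$3,088 billion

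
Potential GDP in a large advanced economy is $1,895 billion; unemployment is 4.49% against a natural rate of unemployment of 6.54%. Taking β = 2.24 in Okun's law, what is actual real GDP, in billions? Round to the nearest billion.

Unemployment gap = 4.49 - 6.54 = -2.05 points, so the output gap is -2.24 × (-2.05) = 4.592%.
Actual GDP = 1895 × (1 + 4.592/100) = 1895 × 1.04592 ≈ 1982 billion.

$1,982 billion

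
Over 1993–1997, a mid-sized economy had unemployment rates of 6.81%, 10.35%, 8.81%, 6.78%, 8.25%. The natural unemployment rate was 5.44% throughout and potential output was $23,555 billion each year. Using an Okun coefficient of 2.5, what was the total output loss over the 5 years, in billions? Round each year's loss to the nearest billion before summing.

$8,127 billion

Year 1993: gap = -2.5 × (6.81 - 5.44) = -3.425%, loss ≈ 23555 × 3.425/100 ≈ 807.
Year 1994: gap = -2.5 × (10.35 - 5.44) = -12.275%, loss ≈ 23555 × 12.275/100 ≈ 2891.
Year 1995: gap = -2.5 × (8.81 - 5.44) = -8.425%, loss ≈ 23555 × 8.425/100 ≈ 1985.
Year 1996: gap = -2.5 × (6.78 - 5.44) = -3.35%, loss ≈ 23555 × 3.35/100 ≈ 789.
Year 1997: gap = -2.5 × (8.25 - 5.44) = -7.025%, loss ≈ 23555 × 7.025/100 ≈ 1655.
Total lost output = 807 + 2891 + 1985 + 789 + 1655 = 8127 billion.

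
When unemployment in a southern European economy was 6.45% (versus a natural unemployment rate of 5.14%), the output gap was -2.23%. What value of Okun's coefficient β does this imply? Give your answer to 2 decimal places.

Okun's law: output gap = -β × (u - u*).
-2.23 = -β × (6.45 - 5.14) = -β × 1.31, so β = 2.23/1.31 = 1.70.

β ≈ 1.70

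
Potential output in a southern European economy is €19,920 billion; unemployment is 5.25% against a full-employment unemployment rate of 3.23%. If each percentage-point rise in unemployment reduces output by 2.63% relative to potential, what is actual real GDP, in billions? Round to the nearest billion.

Unemployment gap = 5.25 - 3.23 = 2.02 points, so the output gap is -2.63 × 2.02 = -5.3126%.
Actual GDP = 19920 × (1 - 5.3126/100) = 19920 × 0.946874 ≈ 18862 billion.

€18,862 billion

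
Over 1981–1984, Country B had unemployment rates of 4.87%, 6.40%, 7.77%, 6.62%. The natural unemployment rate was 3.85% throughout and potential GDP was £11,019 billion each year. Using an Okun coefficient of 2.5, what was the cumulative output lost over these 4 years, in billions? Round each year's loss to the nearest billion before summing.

£2,826 billion

Year 1981: gap = -2.5 × (4.87 - 3.85) = -2.55%, loss ≈ 11019 × 2.55/100 ≈ 281.
Year 1982: gap = -2.5 × (6.4 - 3.85) = -6.375%, loss ≈ 11019 × 6.375/100 ≈ 702.
Year 1983: gap = -2.5 × (7.77 - 3.85) = -9.8%, loss ≈ 11019 × 9.8/100 ≈ 1080.
Year 1984: gap = -2.5 × (6.62 - 3.85) = -6.925%, loss ≈ 11019 × 6.925/100 ≈ 763.
Total lost output = 281 + 702 + 1080 + 763 = 2826 billion.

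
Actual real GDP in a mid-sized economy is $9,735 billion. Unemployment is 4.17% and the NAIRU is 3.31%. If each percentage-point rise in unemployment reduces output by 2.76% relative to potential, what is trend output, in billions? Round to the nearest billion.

Unemployment gap = 4.17 - 3.31 = 0.86 points, so output gap = -2.76 × 0.86 = -2.3736%.
Since Y = Y* × (1 + gap/100), Y* = 9735/0.976264 ≈ 9972 billion.

$9,972 billion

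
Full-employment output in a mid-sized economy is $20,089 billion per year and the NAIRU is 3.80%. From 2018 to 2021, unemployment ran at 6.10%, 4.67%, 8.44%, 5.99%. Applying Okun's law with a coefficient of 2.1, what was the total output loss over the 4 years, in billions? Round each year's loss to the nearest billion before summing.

Year 2018: gap = -2.1 × (6.1 - 3.8) = -4.83%, loss ≈ 20089 × 4.83/100 ≈ 970.
Year 2019: gap = -2.1 × (4.67 - 3.8) = -1.827%, loss ≈ 20089 × 1.827/100 ≈ 367.
Year 2020: gap = -2.1 × (8.44 - 3.8) = -9.744%, loss ≈ 20089 × 9.744/100 ≈ 1957.
Year 2021: gap = -2.1 × (5.99 - 3.8) = -4.599%, loss ≈ 20089 × 4.599/100 ≈ 924.
Total lost output = 970 + 367 + 1957 + 924 = 4218 billion.

$4,218 billion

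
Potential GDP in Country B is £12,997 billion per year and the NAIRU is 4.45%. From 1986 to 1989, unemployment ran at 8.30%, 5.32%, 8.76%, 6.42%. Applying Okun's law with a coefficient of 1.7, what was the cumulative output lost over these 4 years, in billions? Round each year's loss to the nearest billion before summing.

£2,430 billion

Year 1986: gap = -1.7 × (8.3 - 4.45) = -6.545%, loss ≈ 12997 × 6.545/100 ≈ 851.
Year 1987: gap = -1.7 × (5.32 - 4.45) = -1.479%, loss ≈ 12997 × 1.479/100 ≈ 192.
Year 1988: gap = -1.7 × (8.76 - 4.45) = -7.327%, loss ≈ 12997 × 7.327/100 ≈ 952.
Year 1989: gap = -1.7 × (6.42 - 4.45) = -3.349%, loss ≈ 12997 × 3.349/100 ≈ 435.
Total lost output = 851 + 192 + 952 + 435 = 2430 billion.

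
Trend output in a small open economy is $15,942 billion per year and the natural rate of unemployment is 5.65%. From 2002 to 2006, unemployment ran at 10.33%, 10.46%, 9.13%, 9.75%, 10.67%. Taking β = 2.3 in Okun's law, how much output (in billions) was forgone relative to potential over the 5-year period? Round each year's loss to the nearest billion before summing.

$8,100 billion

Year 2002: gap = -2.3 × (10.33 - 5.65) = -10.764%, loss ≈ 15942 × 10.764/100 ≈ 1716.
Year 2003: gap = -2.3 × (10.46 - 5.65) = -11.063%, loss ≈ 15942 × 11.063/100 ≈ 1764.
Year 2004: gap = -2.3 × (9.13 - 5.65) = -8.004%, loss ≈ 15942 × 8.004/100 ≈ 1276.
Year 2005: gap = -2.3 × (9.75 - 5.65) = -9.43%, loss ≈ 15942 × 9.43/100 ≈ 1503.
Year 2006: gap = -2.3 × (10.67 - 5.65) = -11.546%, loss ≈ 15942 × 11.546/100 ≈ 1841.
Total lost output = 1716 + 1764 + 1276 + 1503 + 1841 = 8100 billion.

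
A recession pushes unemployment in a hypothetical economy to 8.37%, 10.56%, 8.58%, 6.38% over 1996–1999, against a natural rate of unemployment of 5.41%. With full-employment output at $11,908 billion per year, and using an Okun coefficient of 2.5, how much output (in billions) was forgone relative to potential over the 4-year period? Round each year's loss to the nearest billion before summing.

$3,647 billion

Year 1996: gap = -2.5 × (8.37 - 5.41) = -7.4%, loss ≈ 11908 × 7.4/100 ≈ 881.
Year 1997: gap = -2.5 × (10.56 - 5.41) = -12.875%, loss ≈ 11908 × 12.875/100 ≈ 1533.
Year 1998: gap = -2.5 × (8.58 - 5.41) = -7.925%, loss ≈ 11908 × 7.925/100 ≈ 944.
Year 1999: gap = -2.5 × (6.38 - 5.41) = -2.425%, loss ≈ 11908 × 2.425/100 ≈ 289.
Total lost output = 881 + 1533 + 944 + 289 = 3647 billion.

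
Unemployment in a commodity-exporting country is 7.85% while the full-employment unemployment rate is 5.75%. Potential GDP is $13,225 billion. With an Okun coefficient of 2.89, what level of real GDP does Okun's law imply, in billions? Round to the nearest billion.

$12,422 billion

Unemployment gap = 7.85 - 5.75 = 2.1 points, so the output gap is -2.89 × 2.1 = -6.069%.
Actual GDP = 13225 × (1 - 6.069/100) = 13225 × 0.93931 ≈ 12422 billion.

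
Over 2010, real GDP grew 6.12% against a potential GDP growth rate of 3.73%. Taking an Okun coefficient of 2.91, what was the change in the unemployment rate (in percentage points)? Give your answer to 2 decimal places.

Growth-rate Okun's law: g_Y = g_Y* - β × Δu, so Δu = (g_Y* - g_Y)/β.
Δu = (3.73 - 6.12)/2.91 = -2.39/2.91 = -0.82 percentage points.

-0.82 percentage points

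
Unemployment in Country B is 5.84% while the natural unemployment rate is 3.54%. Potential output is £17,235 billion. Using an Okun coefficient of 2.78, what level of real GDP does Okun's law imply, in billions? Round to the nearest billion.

£16,133 billion

Unemployment gap = 5.84 - 3.54 = 2.3 points, so the output gap is -2.78 × 2.3 = -6.394%.
Actual GDP = 17235 × (1 - 6.394/100) = 17235 × 0.93606 ≈ 16133 billion.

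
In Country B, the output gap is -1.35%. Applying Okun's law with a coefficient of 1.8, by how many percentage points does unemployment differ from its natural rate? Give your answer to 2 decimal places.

Okun's law: output gap = -β × (u - u*), so u - u* = -(output gap)/β.
u - u* = -(-1.35)/1.8 = 0.75 percentage points.

0.75 percentage points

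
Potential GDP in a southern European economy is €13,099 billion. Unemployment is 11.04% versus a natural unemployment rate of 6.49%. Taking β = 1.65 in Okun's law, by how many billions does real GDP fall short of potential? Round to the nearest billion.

€983 billion

Output gap = -1.65 × (11.04 - 6.49) = -1.65 × 4.55 = -7.5075%.
Actual GDP ≈ 13099 × 0.924925 ≈ 12116 billion, so the shortfall is 13099 - 12116 = 983 billion.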